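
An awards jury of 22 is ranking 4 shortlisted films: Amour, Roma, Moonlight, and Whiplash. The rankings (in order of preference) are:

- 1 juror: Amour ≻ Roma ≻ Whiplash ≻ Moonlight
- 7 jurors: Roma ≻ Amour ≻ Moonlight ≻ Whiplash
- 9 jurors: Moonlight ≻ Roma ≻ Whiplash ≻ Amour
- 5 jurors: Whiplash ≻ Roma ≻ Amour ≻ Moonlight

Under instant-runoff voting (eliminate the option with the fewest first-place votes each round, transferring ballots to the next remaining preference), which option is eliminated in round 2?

Round 1: Amour 1, Roma 7, Moonlight 9, Whiplash 5. Eliminate Amour.
Round 2: Roma 8, Moonlight 9, Whiplash 5. Eliminate Whiplash.

Whiplash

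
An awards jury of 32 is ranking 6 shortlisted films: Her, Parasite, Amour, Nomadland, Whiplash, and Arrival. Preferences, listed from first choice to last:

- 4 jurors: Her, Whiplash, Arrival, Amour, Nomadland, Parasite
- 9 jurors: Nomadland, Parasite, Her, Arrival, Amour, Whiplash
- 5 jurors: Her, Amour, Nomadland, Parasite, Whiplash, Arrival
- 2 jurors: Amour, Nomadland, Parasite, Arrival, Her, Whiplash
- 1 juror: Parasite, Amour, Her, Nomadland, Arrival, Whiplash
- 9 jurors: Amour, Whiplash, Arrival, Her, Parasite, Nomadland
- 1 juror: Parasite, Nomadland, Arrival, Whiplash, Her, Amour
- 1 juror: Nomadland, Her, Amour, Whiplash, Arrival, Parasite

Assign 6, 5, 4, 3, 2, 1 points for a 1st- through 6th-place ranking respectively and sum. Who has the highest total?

Her

Her: 4·6 + 9·4 + 5·6 + 2·2 + 1·4 + 9·3 + 1·2 + 1·5 = 132
Parasite: 4·1 + 9·5 + 5·3 + 2·4 + 1·6 + 9·2 + 1·6 + 1·1 = 103
Amour: 4·3 + 9·2 + 5·5 + 2·6 + 1·5 + 9·6 + 1·1 + 1·4 = 131
Nomadland: 4·2 + 9·6 + 5·4 + 2·5 + 1·3 + 9·1 + 1·5 + 1·6 = 115
Whiplash: 4·5 + 9·1 + 5·2 + 2·1 + 1·1 + 9·5 + 1·3 + 1·3 = 93
Arrival: 4·4 + 9·3 + 5·1 + 2·3 + 1·2 + 9·4 + 1·4 + 1·2 = 98
Her has the highest Borda score (132).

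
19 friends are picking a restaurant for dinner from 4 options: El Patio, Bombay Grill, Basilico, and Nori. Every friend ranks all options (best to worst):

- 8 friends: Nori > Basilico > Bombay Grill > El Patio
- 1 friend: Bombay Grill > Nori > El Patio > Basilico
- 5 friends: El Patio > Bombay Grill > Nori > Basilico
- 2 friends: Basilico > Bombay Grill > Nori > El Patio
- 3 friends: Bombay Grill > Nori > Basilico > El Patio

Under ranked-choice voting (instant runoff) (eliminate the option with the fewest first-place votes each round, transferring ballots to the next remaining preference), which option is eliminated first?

Round 1: El Patio 5, Bombay Grill 4, Basilico 2, Nori 8. Eliminate Basilico.

Basilico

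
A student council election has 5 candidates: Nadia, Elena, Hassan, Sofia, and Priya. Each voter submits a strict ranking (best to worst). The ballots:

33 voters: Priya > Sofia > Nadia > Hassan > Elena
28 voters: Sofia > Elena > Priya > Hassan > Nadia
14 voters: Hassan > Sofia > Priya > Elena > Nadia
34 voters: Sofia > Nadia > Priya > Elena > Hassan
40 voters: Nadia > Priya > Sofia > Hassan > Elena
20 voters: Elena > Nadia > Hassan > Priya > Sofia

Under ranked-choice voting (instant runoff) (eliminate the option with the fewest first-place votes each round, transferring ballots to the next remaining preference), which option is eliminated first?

Hassan

Round 1: Nadia 40, Elena 20, Hassan 14, Sofia 62, Priya 33. Eliminate Hassan.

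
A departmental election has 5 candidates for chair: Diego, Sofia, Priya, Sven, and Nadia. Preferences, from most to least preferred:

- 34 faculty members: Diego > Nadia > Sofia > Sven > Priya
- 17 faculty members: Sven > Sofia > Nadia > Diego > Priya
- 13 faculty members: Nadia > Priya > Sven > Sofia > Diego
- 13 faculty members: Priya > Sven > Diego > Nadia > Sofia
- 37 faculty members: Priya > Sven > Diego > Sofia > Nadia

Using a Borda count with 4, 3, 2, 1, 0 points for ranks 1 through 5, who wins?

Sven

Diego: 34·4 + 17·1 + 13·0 + 13·2 + 37·2 = 253
Sofia: 34·2 + 17·3 + 13·1 + 13·0 + 37·1 = 169
Priya: 34·0 + 17·0 + 13·3 + 13·4 + 37·4 = 239
Sven: 34·1 + 17·4 + 13·2 + 13·3 + 37·3 = 278
Nadia: 34·3 + 17·2 + 13·4 + 13·1 + 37·0 = 201
Sven has the highest Borda score (278).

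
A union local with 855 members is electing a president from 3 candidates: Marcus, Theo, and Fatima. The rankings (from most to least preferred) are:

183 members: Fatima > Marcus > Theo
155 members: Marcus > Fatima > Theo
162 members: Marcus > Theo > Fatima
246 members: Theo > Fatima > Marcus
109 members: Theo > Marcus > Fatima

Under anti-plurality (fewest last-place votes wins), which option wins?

Last-place votes: Marcus 246, Theo 338, Fatima 271.
Marcus is ranked last by the fewest voters, so Marcus wins.

Marcus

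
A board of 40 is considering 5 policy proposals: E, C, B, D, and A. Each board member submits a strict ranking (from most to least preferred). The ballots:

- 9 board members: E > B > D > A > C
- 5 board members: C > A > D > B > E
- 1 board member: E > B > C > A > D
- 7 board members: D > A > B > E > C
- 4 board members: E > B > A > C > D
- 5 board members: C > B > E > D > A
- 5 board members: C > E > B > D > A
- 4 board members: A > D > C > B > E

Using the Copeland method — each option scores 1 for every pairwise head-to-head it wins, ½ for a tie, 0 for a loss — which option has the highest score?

B

E: beats C, D, and A; loses to B → score 3.
C: ties D; loses to E, B, and A → score 0.5.
B: beats E, C, D, and A → score 4.
D: beats A; ties C; loses to E and B → score 1.5.
A: beats C; loses to E, B, and D → score 1.
B has the best pairwise record.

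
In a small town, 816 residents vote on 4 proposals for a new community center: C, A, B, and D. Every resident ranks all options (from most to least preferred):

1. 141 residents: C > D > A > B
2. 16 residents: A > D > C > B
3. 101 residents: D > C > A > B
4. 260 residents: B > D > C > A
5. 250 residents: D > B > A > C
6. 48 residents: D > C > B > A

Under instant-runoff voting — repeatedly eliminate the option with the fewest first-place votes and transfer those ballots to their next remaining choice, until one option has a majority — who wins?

Round 1: C 141, A 16, B 260, D 399. Eliminate A.
Round 2: C 141, B 260, D 415. D has a majority.

D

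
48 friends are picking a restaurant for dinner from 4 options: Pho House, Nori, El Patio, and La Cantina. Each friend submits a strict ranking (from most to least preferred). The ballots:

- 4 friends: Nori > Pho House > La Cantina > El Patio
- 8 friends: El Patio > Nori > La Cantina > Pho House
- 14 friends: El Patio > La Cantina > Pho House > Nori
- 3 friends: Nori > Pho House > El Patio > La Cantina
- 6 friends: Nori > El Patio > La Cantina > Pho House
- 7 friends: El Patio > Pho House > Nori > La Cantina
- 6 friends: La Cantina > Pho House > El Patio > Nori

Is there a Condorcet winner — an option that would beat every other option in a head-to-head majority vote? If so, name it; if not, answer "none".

El Patio vs Pho House: 35–13 for El Patio.
El Patio vs Nori: 35–13 for El Patio.
El Patio vs La Cantina: 38–10 for El Patio.
El Patio beats every other option head-to-head.

El Patio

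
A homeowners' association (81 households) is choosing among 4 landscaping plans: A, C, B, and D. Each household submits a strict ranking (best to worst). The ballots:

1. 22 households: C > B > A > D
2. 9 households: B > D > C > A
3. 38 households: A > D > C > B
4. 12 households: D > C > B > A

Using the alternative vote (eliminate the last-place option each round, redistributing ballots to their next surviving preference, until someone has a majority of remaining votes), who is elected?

Round 1: A 38, C 22, B 9, D 12. Eliminate B.
Round 2: A 38, C 22, D 21. Eliminate D.
Round 3: A 38, C 43. C has a majority.

C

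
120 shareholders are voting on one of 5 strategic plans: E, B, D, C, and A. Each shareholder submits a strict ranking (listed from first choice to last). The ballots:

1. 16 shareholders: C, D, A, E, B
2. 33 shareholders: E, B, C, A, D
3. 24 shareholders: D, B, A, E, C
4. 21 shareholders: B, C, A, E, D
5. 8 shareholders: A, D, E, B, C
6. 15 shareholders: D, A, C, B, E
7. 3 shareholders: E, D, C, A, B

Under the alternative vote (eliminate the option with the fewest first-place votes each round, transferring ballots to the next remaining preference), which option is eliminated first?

Round 1: E 36, B 21, D 39, C 16, A 8. Eliminate A.

A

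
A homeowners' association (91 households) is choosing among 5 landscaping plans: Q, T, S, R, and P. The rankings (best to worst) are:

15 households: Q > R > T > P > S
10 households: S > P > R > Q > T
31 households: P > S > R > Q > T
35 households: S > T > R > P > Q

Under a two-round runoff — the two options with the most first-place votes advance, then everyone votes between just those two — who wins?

Round 1 first-place votes: Q 15, T 0, S 45, R 0, P 31.
S and P advance.
Runoff: S is preferred to P by 45 voters; P by 46.
P wins the runoff.

P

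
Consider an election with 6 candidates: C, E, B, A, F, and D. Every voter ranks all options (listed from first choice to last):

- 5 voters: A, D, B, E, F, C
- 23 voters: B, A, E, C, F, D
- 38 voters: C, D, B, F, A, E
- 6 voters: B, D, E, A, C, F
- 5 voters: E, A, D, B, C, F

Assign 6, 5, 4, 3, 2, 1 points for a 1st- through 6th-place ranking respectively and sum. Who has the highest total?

C: 5·1 + 23·3 + 38·6 + 6·2 + 5·2 = 324
E: 5·3 + 23·4 + 38·1 + 6·4 + 5·6 = 199
B: 5·4 + 23·6 + 38·4 + 6·6 + 5·3 = 361
A: 5·6 + 23·5 + 38·2 + 6·3 + 5·5 = 264
F: 5·2 + 23·2 + 38·3 + 6·1 + 5·1 = 181
D: 5·5 + 23·1 + 38·5 + 6·5 + 5·4 = 288
B has the highest Borda score (361).

B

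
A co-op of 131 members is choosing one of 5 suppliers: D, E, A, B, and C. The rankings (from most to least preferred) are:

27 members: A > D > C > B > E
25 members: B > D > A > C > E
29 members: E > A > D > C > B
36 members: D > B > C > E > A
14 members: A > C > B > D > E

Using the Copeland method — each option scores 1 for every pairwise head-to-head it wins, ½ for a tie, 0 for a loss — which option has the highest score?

D: beats E, B, and C; loses to A → score 3.
E: loses to D, A, B, and C → score 0.
A: beats D, E, B, and C → score 4.
B: beats E; loses to D, A, and C → score 1.
C: beats E and B; loses to D and A → score 2.
A has the best pairwise record.

A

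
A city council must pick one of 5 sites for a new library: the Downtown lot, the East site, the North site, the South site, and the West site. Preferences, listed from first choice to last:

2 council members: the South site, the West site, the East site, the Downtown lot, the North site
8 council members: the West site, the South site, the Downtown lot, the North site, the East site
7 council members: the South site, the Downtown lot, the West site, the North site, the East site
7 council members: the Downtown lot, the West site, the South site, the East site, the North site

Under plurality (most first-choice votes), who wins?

First-place votes: the Downtown lot 7, the East site 0, the North site 0, the South site 9, the West site 8.
the South site has the most first-place votes.

the South site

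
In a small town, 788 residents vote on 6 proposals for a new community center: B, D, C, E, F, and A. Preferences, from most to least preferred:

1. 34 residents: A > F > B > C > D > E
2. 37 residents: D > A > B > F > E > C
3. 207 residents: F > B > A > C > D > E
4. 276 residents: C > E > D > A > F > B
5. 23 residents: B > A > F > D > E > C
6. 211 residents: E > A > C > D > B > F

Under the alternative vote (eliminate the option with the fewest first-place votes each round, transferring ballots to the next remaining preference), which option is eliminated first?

B

Round 1: B 23, D 37, C 276, E 211, F 207, A 34. Eliminate B.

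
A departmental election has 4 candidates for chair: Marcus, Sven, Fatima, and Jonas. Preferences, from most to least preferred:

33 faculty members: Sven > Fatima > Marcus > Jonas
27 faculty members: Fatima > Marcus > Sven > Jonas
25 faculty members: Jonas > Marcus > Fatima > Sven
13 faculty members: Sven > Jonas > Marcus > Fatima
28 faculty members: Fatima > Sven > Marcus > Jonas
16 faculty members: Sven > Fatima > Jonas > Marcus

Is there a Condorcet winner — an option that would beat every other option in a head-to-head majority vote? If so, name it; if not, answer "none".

Fatima vs Marcus: 104–38 for Fatima.
Fatima vs Sven: 80–62 for Fatima.
Fatima vs Jonas: 104–38 for Fatima.
Fatima beats every other option head-to-head.

Fatima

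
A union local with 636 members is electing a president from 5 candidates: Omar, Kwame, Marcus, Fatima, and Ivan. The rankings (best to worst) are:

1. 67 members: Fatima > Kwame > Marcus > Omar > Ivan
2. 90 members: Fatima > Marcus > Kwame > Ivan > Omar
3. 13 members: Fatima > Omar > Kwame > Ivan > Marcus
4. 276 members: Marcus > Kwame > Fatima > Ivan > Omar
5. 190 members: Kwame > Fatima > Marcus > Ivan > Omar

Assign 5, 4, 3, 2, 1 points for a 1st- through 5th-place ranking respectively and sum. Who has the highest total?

Kwame

Omar: 67·2 + 90·1 + 13·4 + 276·1 + 190·1 = 742
Kwame: 67·4 + 90·3 + 13·3 + 276·4 + 190·5 = 2631
Marcus: 67·3 + 90·4 + 13·1 + 276·5 + 190·3 = 2524
Fatima: 67·5 + 90·5 + 13·5 + 276·3 + 190·4 = 2438
Ivan: 67·1 + 90·2 + 13·2 + 276·2 + 190·2 = 1205
Kwame has the highest Borda score (2631).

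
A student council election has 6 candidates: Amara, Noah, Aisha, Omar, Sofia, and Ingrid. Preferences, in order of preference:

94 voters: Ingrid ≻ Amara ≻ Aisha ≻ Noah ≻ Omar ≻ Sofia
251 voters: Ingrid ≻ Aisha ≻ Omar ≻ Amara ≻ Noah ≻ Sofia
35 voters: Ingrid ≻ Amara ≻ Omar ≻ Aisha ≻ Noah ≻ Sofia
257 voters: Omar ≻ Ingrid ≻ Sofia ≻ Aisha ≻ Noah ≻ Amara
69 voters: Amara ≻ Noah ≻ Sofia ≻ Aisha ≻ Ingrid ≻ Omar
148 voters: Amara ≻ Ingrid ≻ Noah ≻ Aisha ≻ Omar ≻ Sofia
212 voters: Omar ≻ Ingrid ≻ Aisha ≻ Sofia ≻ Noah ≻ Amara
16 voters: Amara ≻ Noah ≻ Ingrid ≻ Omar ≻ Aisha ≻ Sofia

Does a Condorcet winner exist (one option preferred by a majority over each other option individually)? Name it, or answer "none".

Ingrid

Ingrid vs Amara: 849–233 for Ingrid.
Ingrid vs Noah: 997–85 for Ingrid.
Ingrid vs Aisha: 1013–69 for Ingrid.
Ingrid vs Omar: 613–469 for Ingrid.
Ingrid vs Sofia: 1013–69 for Ingrid.
Ingrid beats every other option head-to-head.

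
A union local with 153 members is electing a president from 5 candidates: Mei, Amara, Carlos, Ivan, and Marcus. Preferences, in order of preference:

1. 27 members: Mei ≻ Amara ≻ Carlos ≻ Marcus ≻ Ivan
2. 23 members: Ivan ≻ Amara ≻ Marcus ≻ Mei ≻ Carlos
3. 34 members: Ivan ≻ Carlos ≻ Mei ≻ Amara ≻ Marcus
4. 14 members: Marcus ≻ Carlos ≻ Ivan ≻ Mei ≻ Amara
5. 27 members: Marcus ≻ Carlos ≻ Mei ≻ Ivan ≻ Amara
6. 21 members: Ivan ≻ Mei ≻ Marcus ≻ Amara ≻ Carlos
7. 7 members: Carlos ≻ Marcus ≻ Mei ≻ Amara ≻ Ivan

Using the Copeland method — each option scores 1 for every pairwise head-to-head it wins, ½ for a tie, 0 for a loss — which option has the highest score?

Ivan

Mei: beats Amara and Marcus; loses to Carlos and Ivan → score 2.
Amara: beats Marcus; loses to Mei, Carlos, and Ivan → score 1.
Carlos: beats Mei and Amara; loses to Ivan and Marcus → score 2.
Ivan: beats Mei, Amara, Carlos, and Marcus → score 4.
Marcus: beats Carlos; loses to Mei, Amara, and Ivan → score 1.
Ivan has the best pairwise record.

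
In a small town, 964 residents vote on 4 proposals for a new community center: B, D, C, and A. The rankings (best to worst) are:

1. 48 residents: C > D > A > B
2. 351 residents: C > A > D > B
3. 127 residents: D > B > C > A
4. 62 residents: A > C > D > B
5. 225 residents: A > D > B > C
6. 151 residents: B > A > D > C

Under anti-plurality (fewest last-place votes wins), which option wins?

D

Last-place votes: B 461, D 0, C 376, A 127.
D is ranked last by the fewest voters, so D wins.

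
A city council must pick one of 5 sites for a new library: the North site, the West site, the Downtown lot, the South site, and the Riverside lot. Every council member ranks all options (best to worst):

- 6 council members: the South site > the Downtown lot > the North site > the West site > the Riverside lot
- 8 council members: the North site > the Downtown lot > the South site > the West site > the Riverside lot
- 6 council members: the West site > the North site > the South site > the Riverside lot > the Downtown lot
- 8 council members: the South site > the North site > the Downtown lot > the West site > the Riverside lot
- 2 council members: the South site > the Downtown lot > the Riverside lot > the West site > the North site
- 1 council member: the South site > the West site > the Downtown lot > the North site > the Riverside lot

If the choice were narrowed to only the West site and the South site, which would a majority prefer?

the South site

Voters preferring the West site to the South site: 6; preferring the South site to the West site: 25.
the South site wins the head-to-head.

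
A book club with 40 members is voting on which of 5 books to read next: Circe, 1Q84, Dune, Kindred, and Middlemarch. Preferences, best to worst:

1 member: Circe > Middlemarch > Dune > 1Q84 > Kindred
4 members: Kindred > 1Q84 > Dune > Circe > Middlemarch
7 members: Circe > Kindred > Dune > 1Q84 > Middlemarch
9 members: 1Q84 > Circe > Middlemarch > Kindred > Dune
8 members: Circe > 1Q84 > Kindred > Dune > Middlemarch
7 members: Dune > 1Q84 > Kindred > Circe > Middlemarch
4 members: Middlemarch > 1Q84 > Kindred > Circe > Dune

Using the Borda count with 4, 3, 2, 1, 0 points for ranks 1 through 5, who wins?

Circe: 1·4 + 4·1 + 7·4 + 9·3 + 8·4 + 7·1 + 4·1 = 106
1Q84: 1·1 + 4·3 + 7·1 + 9·4 + 8·3 + 7·3 + 4·3 = 113
Dune: 1·2 + 4·2 + 7·2 + 9·0 + 8·1 + 7·4 + 4·0 = 60
Kindred: 1·0 + 4·4 + 7·3 + 9·1 + 8·2 + 7·2 + 4·2 = 84
Middlemarch: 1·3 + 4·0 + 7·0 + 9·2 + 8·0 + 7·0 + 4·4 = 37
1Q84 has the highest Borda score (113).

1Q84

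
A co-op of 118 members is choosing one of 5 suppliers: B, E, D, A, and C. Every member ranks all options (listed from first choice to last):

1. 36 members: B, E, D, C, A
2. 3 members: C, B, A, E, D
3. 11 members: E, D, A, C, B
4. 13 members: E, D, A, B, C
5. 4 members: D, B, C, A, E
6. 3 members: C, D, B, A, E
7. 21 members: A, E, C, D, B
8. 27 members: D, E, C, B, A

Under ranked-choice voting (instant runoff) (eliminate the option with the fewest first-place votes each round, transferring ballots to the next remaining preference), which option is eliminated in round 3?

Round 1: B 36, E 24, D 31, A 21, C 6. Eliminate C.
Round 2: B 39, E 24, D 34, A 21. Eliminate A.
Round 3: B 39, E 45, D 34. Eliminate D.

D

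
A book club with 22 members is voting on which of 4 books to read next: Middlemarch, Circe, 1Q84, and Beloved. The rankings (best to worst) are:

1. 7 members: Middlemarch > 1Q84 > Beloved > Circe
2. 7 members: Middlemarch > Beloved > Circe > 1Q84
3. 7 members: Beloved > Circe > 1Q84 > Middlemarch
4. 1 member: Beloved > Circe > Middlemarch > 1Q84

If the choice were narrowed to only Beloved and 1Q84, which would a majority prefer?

Voters preferring Beloved to 1Q84: 15; preferring 1Q84 to Beloved: 7.
Beloved wins the head-to-head.

Beloved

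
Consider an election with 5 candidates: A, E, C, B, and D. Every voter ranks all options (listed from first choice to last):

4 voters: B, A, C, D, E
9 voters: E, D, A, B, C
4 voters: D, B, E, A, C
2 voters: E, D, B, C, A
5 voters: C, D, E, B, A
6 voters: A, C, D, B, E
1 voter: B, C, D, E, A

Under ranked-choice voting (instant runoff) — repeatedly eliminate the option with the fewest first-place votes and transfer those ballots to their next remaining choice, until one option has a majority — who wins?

Round 1: A 6, E 11, C 5, B 5, D 4. Eliminate D.
Round 2: A 6, E 11, C 5, B 9. Eliminate C.
Round 3: A 6, E 16, B 9. E has a majority.

E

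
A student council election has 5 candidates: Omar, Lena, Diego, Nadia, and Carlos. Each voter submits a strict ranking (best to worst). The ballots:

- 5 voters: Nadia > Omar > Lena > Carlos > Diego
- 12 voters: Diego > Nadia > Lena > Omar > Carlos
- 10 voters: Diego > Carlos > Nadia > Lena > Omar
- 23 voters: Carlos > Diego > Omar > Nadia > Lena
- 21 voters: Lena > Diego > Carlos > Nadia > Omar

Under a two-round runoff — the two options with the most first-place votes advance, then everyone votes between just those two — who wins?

Diego

Round 1 first-place votes: Omar 0, Lena 21, Diego 22, Nadia 5, Carlos 23.
Carlos and Diego advance.
Runoff: Carlos is preferred to Diego by 28 voters; Diego by 43.
Diego wins the runoff.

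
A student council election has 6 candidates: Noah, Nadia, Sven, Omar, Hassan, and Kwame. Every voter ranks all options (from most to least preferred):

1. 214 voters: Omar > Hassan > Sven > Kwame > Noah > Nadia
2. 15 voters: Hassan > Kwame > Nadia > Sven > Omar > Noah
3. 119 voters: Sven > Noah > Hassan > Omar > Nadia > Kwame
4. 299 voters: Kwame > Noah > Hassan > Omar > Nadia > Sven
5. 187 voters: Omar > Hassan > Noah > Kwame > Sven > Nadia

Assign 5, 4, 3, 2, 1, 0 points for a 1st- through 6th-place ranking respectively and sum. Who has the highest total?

Noah: 214·1 + 15·0 + 119·4 + 299·4 + 187·3 = 2447
Nadia: 214·0 + 15·3 + 119·1 + 299·1 + 187·0 = 463
Sven: 214·3 + 15·2 + 119·5 + 299·0 + 187·1 = 1454
Omar: 214·5 + 15·1 + 119·2 + 299·2 + 187·5 = 2856
Hassan: 214·4 + 15·5 + 119·3 + 299·3 + 187·4 = 2933
Kwame: 214·2 + 15·4 + 119·0 + 299·5 + 187·2 = 2357
Hassan has the highest Borda score (2933).

Hassan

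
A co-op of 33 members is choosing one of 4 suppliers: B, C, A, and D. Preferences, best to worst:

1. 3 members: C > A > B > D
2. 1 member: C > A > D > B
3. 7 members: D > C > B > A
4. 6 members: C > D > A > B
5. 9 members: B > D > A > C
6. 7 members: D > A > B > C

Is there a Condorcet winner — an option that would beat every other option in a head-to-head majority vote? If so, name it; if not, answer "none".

D

D vs B: 21–12 for D.
D vs C: 23–10 for D.
D vs A: 29–4 for D.
D beats every other option head-to-head.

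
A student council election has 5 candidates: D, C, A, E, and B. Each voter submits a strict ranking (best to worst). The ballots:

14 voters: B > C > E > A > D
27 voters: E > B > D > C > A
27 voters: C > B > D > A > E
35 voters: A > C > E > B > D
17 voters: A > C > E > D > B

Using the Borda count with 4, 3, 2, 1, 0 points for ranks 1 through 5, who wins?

D: 14·0 + 27·2 + 27·2 + 35·0 + 17·1 = 125
C: 14·3 + 27·1 + 27·4 + 35·3 + 17·3 = 333
A: 14·1 + 27·0 + 27·1 + 35·4 + 17·4 = 249
E: 14·2 + 27·4 + 27·0 + 35·2 + 17·2 = 240
B: 14·4 + 27·3 + 27·3 + 35·1 + 17·0 = 253
C has the highest Borda score (333).

C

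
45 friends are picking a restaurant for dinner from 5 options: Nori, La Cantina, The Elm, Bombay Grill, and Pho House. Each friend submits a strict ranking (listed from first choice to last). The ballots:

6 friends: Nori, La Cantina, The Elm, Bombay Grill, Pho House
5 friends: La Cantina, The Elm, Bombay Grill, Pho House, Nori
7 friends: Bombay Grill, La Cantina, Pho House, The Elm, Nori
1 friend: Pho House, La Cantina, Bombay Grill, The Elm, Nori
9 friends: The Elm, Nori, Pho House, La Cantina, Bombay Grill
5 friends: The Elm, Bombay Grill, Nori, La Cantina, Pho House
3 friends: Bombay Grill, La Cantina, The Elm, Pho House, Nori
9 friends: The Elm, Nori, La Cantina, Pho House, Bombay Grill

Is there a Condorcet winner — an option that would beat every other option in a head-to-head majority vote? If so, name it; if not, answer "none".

The Elm vs Nori: 39–6 for The Elm.
The Elm vs La Cantina: 23–22 for The Elm.
The Elm vs Bombay Grill: 34–11 for The Elm.
The Elm vs Pho House: 37–8 for The Elm.
The Elm beats every other option head-to-head.

The Elm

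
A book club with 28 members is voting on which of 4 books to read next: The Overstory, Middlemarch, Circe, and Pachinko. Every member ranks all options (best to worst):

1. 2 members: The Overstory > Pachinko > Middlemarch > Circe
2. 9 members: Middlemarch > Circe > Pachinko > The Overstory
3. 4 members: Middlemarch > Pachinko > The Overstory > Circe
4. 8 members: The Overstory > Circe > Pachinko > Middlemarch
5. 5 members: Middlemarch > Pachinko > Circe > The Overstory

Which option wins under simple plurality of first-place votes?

First-place votes: The Overstory 10, Middlemarch 18, Circe 0, Pachinko 0.
Middlemarch has the most first-place votes.

Middlemarch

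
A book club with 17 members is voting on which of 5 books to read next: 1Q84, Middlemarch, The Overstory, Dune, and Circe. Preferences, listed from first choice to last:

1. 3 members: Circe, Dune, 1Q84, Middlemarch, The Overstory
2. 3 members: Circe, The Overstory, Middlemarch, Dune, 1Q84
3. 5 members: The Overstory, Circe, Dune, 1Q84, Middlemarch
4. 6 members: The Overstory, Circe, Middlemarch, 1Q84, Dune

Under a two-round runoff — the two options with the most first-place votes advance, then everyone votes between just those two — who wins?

The Overstory

Round 1 first-place votes: 1Q84 0, Middlemarch 0, The Overstory 11, Dune 0, Circe 6.
The Overstory and Circe advance.
Runoff: The Overstory is preferred to Circe by 11 voters; Circe by 6.
The Overstory wins the runoff.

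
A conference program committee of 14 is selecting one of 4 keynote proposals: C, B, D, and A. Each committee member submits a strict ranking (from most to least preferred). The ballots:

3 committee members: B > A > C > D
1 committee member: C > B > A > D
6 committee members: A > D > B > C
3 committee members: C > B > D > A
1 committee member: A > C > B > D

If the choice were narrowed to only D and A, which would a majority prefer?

Voters preferring D to A: 3; preferring A to D: 11.
A wins the head-to-head.

A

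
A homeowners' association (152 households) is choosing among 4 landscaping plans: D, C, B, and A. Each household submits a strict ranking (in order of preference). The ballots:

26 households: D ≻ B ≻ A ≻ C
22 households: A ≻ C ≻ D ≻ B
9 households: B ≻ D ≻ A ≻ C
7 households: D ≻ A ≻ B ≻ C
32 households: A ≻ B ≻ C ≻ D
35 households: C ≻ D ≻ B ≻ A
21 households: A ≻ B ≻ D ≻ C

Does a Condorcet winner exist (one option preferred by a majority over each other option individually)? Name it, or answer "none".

Checking pairwise contests:
C beats D 89–63.
B beats C 95–57.
D beats B 90–62.
D beats A 77–75.
Every option loses at least one head-to-head, so there is no Condorcet winner.

none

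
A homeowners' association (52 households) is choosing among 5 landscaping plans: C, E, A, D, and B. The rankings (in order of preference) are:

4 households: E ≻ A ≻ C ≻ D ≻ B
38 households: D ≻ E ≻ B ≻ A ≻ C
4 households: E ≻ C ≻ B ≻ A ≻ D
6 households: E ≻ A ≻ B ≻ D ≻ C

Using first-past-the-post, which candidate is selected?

D

First-place votes: C 0, E 14, A 0, D 38, B 0.
D has the most first-place votes.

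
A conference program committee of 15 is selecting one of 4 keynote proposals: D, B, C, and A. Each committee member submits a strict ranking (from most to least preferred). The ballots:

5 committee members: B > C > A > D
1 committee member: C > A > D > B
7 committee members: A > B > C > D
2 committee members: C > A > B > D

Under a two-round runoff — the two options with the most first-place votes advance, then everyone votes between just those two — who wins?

A

Round 1 first-place votes: D 0, B 5, C 3, A 7.
A and B advance.
Runoff: A is preferred to B by 10 voters; B by 5.
A wins the runoff.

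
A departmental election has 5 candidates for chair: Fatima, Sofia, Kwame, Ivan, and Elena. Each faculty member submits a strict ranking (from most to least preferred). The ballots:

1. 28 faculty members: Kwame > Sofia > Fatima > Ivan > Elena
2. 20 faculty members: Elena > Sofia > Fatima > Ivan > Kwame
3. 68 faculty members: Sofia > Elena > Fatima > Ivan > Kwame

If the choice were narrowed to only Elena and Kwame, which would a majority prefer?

Elena

Voters preferring Elena to Kwame: 88; preferring Kwame to Elena: 28.
Elena wins the head-to-head.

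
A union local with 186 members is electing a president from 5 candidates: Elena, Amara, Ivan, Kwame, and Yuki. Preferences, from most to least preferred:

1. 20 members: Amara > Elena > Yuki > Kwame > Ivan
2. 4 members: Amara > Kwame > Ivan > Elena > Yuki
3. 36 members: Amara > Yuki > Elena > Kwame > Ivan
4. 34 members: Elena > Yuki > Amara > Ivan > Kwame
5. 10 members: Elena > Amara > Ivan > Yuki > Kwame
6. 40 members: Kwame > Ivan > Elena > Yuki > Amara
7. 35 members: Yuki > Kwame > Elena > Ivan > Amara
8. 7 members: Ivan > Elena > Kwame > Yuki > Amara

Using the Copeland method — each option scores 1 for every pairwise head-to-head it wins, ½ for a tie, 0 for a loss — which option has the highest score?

Elena

Elena: beats Amara, Ivan, Kwame, and Yuki → score 4.
Amara: beats Ivan and Kwame; loses to Elena and Yuki → score 2.
Ivan: loses to Elena, Amara, Kwame, and Yuki → score 0.
Kwame: beats Ivan; loses to Elena, Amara, and Yuki → score 1.
Yuki: beats Amara, Ivan, and Kwame; loses to Elena → score 3.
Elena has the best pairwise record.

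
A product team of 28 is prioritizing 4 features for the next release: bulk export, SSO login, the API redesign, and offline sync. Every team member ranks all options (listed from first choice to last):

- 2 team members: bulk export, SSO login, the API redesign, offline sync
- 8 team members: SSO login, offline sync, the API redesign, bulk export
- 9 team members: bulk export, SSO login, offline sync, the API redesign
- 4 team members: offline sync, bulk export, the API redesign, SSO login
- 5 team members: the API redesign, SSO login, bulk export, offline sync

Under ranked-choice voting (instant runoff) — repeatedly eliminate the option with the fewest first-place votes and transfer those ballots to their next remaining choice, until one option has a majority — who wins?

bulk export

Round 1: bulk export 11, SSO login 8, the API redesign 5, offline sync 4. Eliminate offline sync.
Round 2: bulk export 15, SSO login 8, the API redesign 5. Bulk export has a majority.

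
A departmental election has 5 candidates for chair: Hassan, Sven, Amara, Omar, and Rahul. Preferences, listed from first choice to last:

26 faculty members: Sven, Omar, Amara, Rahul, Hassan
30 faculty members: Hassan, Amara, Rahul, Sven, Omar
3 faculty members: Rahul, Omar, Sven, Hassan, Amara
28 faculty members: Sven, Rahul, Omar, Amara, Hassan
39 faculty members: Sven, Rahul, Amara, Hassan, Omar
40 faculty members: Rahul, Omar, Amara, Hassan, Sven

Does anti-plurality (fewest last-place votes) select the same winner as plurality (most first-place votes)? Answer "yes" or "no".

Anti-plurality — last-place votes: Hassan 54, Sven 40, Amara 3, Omar 69, Rahul 0. Winner: Rahul.
Plurality — first-place votes: Hassan 30, Sven 93, Amara 0, Omar 0, Rahul 43. Winner: Sven.
The two methods disagree.

no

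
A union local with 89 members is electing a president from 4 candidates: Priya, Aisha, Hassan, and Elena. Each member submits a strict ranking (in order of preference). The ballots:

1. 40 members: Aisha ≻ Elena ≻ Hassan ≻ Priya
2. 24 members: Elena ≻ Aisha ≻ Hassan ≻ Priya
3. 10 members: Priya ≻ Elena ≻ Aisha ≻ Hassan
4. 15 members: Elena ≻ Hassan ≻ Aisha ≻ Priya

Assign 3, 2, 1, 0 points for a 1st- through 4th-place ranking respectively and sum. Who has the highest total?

Priya: 40·0 + 24·0 + 10·3 + 15·0 = 30
Aisha: 40·3 + 24·2 + 10·1 + 15·1 = 193
Hassan: 40·1 + 24·1 + 10·0 + 15·2 = 94
Elena: 40·2 + 24·3 + 10·2 + 15·3 = 217
Elena has the highest Borda score (217).

Elena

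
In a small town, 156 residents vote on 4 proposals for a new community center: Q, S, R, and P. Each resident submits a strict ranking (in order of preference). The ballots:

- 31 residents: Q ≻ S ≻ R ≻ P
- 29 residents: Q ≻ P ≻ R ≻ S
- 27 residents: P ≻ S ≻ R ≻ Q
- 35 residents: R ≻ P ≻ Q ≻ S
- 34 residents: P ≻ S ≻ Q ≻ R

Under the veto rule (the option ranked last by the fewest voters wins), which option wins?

Last-place votes: Q 27, S 64, R 34, P 31.
Q is ranked last by the fewest voters, so Q wins.

Q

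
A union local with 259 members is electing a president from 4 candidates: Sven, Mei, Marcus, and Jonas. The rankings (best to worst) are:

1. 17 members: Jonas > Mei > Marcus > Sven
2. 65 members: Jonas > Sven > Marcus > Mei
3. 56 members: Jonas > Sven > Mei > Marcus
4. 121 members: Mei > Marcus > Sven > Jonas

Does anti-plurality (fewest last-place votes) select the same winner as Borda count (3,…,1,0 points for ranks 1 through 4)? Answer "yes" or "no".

no

Anti-plurality — last-place votes: Sven 17, Mei 65, Marcus 56, Jonas 121. Winner: Sven.
Borda — scores: Sven 363, Mei 453, Marcus 324, Jonas 414. Winner: Mei.
The two methods disagree.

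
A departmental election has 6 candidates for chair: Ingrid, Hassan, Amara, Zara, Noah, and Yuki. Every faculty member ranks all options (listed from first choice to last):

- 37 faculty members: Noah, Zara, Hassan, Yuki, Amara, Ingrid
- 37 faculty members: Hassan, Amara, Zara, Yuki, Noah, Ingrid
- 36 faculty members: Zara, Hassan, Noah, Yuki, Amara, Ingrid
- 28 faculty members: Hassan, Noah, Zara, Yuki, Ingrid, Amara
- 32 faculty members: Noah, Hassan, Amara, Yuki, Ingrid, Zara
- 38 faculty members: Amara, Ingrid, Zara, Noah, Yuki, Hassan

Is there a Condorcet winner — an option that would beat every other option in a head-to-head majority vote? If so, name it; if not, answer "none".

none

Checking pairwise contests:
Hassan beats Ingrid 170–38.
Zara beats Hassan 111–97.
Hassan beats Amara 170–38.
Amara beats Zara 107–101.
Zara beats Noah 111–97.
Hassan beats Yuki 170–38.
Every option loses at least one head-to-head, so there is no Condorcet winner.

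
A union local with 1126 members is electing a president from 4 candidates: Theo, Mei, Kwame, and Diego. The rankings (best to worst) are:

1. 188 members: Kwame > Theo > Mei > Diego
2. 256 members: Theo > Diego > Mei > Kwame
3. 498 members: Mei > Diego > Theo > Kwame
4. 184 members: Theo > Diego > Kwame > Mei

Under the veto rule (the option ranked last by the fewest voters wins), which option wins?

Last-place votes: Theo 0, Mei 184, Kwame 754, Diego 188.
Theo is ranked last by the fewest voters, so Theo wins.

Theo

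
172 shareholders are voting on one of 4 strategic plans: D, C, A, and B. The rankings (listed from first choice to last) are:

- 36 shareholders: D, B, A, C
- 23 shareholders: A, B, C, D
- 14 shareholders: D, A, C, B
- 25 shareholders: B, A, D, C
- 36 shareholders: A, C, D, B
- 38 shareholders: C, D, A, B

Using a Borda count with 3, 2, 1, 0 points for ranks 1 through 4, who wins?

D: 36·3 + 23·0 + 14·3 + 25·1 + 36·1 + 38·2 = 287
C: 36·0 + 23·1 + 14·1 + 25·0 + 36·2 + 38·3 = 223
A: 36·1 + 23·3 + 14·2 + 25·2 + 36·3 + 38·1 = 329
B: 36·2 + 23·2 + 14·0 + 25·3 + 36·0 + 38·0 = 193
A has the highest Borda score (329).

A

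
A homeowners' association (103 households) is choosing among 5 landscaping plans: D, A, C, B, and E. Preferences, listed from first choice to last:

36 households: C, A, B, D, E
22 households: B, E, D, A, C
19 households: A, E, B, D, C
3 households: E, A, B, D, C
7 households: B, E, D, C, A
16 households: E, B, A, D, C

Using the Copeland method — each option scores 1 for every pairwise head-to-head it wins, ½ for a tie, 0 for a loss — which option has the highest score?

D: beats C; loses to A, B, and E → score 1.
A: beats D, C, B, and E → score 4.
C: loses to D, A, B, and E → score 0.
B: beats D, C, and E; loses to A → score 3.
E: beats D and C; loses to A and B → score 2.
A has the best pairwise record.

A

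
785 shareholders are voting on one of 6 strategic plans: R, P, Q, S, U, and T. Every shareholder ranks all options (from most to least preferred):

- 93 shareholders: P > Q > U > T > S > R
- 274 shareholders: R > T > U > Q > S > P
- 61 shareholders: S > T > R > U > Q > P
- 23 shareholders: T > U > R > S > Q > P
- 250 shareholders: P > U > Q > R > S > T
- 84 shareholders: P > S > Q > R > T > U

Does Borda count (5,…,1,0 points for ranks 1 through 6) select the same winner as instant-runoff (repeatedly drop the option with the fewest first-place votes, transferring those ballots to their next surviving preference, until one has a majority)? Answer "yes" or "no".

no

Borda — scores: R 2290, P 2135, Q 2006, S 1304, U 2315, T 1725. Winner: U.
Instant-runoff — R1 R 274, P 427, Q 0, S 61, U 0, T 23 (P winner). Winner: P.
The two methods disagree.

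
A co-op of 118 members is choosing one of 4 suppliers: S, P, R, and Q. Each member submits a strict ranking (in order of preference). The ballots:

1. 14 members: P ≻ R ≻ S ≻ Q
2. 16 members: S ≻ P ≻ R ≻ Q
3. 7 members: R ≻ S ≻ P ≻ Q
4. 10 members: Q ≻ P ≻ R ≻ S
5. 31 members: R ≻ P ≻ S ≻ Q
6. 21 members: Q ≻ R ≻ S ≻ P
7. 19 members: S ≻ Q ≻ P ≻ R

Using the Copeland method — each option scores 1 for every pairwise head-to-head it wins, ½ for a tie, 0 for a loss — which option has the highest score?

S: beats P and Q; loses to R → score 2.
P: beats Q; ties R; loses to S → score 1.5.
R: beats S and Q; ties P → score 2.5.
Q: loses to S, P, and R → score 0.
R has the best pairwise record.

R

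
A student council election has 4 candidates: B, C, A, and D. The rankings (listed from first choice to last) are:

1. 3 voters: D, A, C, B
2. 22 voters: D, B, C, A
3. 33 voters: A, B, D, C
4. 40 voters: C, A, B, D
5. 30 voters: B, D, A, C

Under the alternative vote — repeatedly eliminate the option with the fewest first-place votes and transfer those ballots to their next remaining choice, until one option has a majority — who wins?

Round 1: B 30, C 40, A 33, D 25. Eliminate D.
Round 2: B 52, C 40, A 36. Eliminate A.
Round 3: B 85, C 43. B has a majority.

B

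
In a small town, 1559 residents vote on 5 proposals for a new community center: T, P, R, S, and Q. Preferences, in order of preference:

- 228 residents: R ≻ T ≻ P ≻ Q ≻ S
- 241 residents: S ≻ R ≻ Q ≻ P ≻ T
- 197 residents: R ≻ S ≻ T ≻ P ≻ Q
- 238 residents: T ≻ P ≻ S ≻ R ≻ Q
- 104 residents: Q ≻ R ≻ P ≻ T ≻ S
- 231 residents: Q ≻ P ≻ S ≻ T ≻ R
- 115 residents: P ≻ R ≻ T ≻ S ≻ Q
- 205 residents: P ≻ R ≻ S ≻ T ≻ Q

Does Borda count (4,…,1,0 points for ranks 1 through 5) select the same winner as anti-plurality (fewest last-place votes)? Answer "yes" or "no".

no

Borda — scores: T 2800, P 3789, R 3933, S 3018, Q 2050. Winner: R.
Anti-plurality — last-place votes: T 241, P 0, R 231, S 332, Q 755. Winner: P.
The two methods disagree.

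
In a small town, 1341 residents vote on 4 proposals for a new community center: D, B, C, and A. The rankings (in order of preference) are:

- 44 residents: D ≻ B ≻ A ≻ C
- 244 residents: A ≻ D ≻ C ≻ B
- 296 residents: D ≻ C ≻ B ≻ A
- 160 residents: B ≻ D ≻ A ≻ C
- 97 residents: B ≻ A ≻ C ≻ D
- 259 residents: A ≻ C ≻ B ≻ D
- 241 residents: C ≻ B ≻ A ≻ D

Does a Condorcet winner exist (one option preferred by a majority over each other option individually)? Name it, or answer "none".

none

Checking pairwise contests:
B beats D 757–584.
C beats B 1040–301.
D beats C 744–597.
B beats A 838–503.
Every option loses at least one head-to-head, so there is no Condorcet winner.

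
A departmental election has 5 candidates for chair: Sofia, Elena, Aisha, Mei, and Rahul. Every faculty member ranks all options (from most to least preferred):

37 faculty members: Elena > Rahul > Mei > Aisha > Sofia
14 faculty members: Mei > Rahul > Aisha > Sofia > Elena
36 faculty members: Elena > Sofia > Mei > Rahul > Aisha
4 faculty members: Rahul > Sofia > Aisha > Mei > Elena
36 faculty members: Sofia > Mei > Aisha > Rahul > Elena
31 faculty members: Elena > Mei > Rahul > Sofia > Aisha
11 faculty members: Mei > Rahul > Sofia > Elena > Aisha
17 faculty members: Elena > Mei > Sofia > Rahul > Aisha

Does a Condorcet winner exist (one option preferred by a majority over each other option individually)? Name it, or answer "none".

Elena vs Sofia: 121–65 for Elena.
Elena vs Aisha: 132–54 for Elena.
Elena vs Mei: 121–65 for Elena.
Elena vs Rahul: 121–65 for Elena.
Elena beats every other option head-to-head.

Elena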